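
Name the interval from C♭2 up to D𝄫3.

C to D spans two letter names (C-D), plus an octave — that makes it a ninth of some quality.
A major ninth would be 14 semitones, but Cb2 to Dbb3 is 13 — one semitone narrower, making it a minor ninth.
(Equivalently, a compound minor second: a minor second plus an octave.)

minor ninth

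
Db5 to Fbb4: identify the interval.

Descending from Db5 to Fbb4 is the same interval as ascending Fbb4 to Db5.
F to D spans six letter names (F-G-A-B-C-D) — that makes it a sixth of some quality.
Fbb4 to Db5 spans 10 semitones — one semitone wider than the major sixth (9) — giving an augmented sixth.

A6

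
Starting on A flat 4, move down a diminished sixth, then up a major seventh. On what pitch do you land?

B sharp 4

Down a diminished sixth from Ab4: C#4 (7 semitones down).
A major seventh up from C#4 is B#4.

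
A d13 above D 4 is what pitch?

B-double-flat 5

The thirteenth's letter: D up six letter names plus an octave → B.
A diminished thirteenth spans 19 semitones, so from D4 the target pitch is Bbb5.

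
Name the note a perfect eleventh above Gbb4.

Cbb6

Counting four letter names plus an octave up from G lands on C.
A perfect eleventh spans 17 semitones, so from Gbb4 the target pitch is Cbb6.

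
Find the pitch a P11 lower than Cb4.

The eleventh's letter: C down four letter names plus an octave → G.
Moving 17 semitones down from Cb4 (the size of a perfect eleventh) reaches Gb2.

Gb2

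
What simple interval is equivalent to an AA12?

AA5

Take out an octave (7 from the number): 12 − 7 = 5.
Quality carries through unchanged, so the simple form is a doubly augmented fifth.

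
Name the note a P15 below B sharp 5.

B sharp 3

A fifteenth keeps the letter name B, two octaves down from B.
A perfect fifteenth spans 24 semitones, so from B#5 the target pitch is B#3.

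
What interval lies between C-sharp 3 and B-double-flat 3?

doubly diminished 7th

C to B spans seven letter names (C-D-E-F-G-A-B) — that makes it a seventh of some quality.
The major seventh is 11 semitones; here we have 8, three semitones narrower: doubly diminished.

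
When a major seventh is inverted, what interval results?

minor 2nd

Inverted interval numbers add to nine, so a seventh pairs with a second (7 + 2 = 9).
Quality inverts too: major becomes minor. That makes the inversion a minor second.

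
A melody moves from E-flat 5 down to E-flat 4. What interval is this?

perfect octave

Descending from Eb5 to Eb4 is the same interval as ascending Eb4 to Eb5.
E to E is the same letter name, plus an octave, so the interval is some kind of octave.
Eb4 to Eb5 is 12 semitones, matching the perfect octave exactly, so the quality is perfect.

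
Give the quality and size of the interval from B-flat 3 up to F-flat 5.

B to F spans five letter names (B-C-D-E-F), plus an octave, so the interval is some kind of twelfth.
A perfect twelfth would be 19 semitones; Bb3 to Fb5 is 18, one semitone narrower, so the interval is diminished.
(Equivalently, a compound diminished fifth: a diminished fifth plus an octave.)

d12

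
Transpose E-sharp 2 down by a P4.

B-sharp 1

Counting four letter names down from E lands on B.
A perfect fourth is 5 semitones; 5 semitones down from E#2 gives B#1.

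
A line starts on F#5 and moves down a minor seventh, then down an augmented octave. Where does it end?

G3

Down a minor seventh from F#5: G#4 (10 semitones down).
An augmented octave down from G#4 is G3.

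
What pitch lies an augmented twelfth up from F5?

Five letters up from F (plus an octave) reaches C.
An augmented twelfth spans 20 semitones, so from F5 the target pitch is C#7.

C#7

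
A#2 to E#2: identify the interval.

perfect fourth

Descending from A#2 to E#2 is the same interval as ascending E#2 to A#2.
E to A spans four letter names (E-F-G-A) — that makes it a fourth of some quality.
The perfect fourth spans 5 semitones, and E#2 to A#2 is exactly 5 semitones — so this is a perfect fourth.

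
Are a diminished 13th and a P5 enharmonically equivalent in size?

19 semitones (diminished thirteenth) vs 7 semitones (perfect fifth): not equal.

No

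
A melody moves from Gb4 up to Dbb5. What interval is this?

diminished fifth

G to D spans five letter names (G-A-B-C-D) — that makes it a fifth of some quality.
The perfect fifth is 7 semitones; here we have 6, one semitone narrower: diminished.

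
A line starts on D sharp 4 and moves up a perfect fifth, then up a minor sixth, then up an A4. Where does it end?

Up a perfect fifth from D#4: A#4 (7 semitones up).
Up a minor sixth from A#4: F#5 (8 semitones up).
Up an augmented fourth from F#5: B#5 (6 semitones up).

B sharp 5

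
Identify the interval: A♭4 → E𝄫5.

diminished 5th

A to E spans five letter names (A-B-C-D-E), so the interval is some kind of fifth.
The perfect fifth is 7 semitones; here we have 6, one semitone narrower: diminished.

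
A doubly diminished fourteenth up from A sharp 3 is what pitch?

The fourteenth's letter: A up seven letter names plus an octave → G.
Moving 20 semitones up from A#3 (the size of a doubly diminished fourteenth) reaches Gb5.

G flat 5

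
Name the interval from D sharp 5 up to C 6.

diminished seventh

D to C spans seven letter names (D-E-F-G-A-B-C) — that makes it a seventh of some quality.
D#5 to C6 spans 9 semitones — two semitones narrower than the major seventh (11) — giving a diminished seventh.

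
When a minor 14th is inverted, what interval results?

major 2nd

First reduce the compound minor fourteenth to its simple form, a minor seventh.
The rule of nine gives the new number: 9 − 7 = 2, so a seventh becomes a second.
The quality also flips — minor becomes major — giving a major second.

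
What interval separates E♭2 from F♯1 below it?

Descending from Eb2 to F#1 is the same interval as ascending F#1 to Eb2.
F to E spans seven letter names (F-G-A-B-C-D-E) — that makes it a seventh of some quality.
The major seventh is 11 semitones; here we have 9, two semitones narrower: diminished.

diminished seventh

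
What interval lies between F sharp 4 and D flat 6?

diminished thirteenth

F to D spans six letter names (F-G-A-B-C-D), plus an octave: a thirteenth.
A major thirteenth would be 21 semitones; F#4 to Db6 is 19, two semitones narrower, so the interval is diminished.
(Equivalently, a compound diminished sixth: a diminished sixth plus an octave.)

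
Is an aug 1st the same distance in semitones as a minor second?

Both span 1 semitone: an augmented unison and a minor second are the same chromatic distance.

Yes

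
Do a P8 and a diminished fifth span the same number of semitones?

No

12 semitones (perfect octave) vs 6 semitones (diminished fifth): not equal.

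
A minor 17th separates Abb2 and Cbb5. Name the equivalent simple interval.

minor 3rd

Take out 2 octaves (14 from the number): 17 − 14 = 3.
So a minor seventeenth is 2 octaves plus a minor third. The quality is unchanged.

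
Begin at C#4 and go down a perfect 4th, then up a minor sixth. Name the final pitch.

E4

A perfect fourth down from C#4 is G#3.
Up a minor sixth from G#3: E4 (8 semitones up).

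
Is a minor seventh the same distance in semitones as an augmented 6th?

Yes

Both span 10 semitones: a minor seventh and an augmented sixth are the same chromatic distance.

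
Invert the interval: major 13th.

minor 3rd

First reduce the compound major thirteenth to its simple form, a major sixth.
Interval numbers invert to sum to nine: 6 + 3 = 9, so a sixth inverts to a third.
And major becomes minor under inversion, so we get a minor third.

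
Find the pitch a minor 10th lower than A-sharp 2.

F-double-sharp 1

The tenth's letter: A down three letter names plus an octave → F.
A minor tenth is 15 semitones; 15 semitones down from A#2 gives F##1.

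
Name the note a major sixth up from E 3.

The sixth takes the letter from E up to C.
A major sixth spans 9 semitones, so from E3 the target pitch is C#4.

C sharp 4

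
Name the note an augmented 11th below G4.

Db3

Four letters down from G (plus an octave) reaches D.
An augmented eleventh is 18 semitones; 18 semitones down from G4 gives Db3.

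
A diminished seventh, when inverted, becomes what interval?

The rule of nine gives the new number: 9 − 7 = 2, so a seventh becomes a second.
And diminished becomes augmented under inversion, so we get an augmented second.

A2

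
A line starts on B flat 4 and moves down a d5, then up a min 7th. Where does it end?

Bb4 down a diminished fifth → E4 (6 semitones).
Up a minor seventh from E4: D5 (10 semitones up).

D 5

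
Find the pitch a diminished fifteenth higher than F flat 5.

F double-flat 7

For a fifteenth the letter name doesn't change: still F, two octaves up.
Moving 23 semitones up from Fb5 (the size of a diminished fifteenth) reaches Fbb7.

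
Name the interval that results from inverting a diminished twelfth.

First reduce the compound diminished twelfth to its simple form, a diminished fifth.
Interval numbers invert to sum to nine: 5 + 4 = 9, so a fifth inverts to a fourth.
The quality also flips — diminished becomes augmented — giving an augmented fourth.

augmented fourth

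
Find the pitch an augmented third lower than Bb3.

Gbb3

The third takes the letter from B down to G.
An augmented third spans 5 semitones, so from Bb3 the target pitch is Gbb3.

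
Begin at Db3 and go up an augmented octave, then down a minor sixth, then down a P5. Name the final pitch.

An augmented octave up from Db3 is D4.
D4 down a minor sixth → F#3 (8 semitones).
F#3 down a perfect fifth → B2 (7 semitones).

B2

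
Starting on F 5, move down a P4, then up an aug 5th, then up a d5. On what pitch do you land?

F5 down a perfect fourth → C5 (5 semitones).
An augmented fifth up from C5 is G#5.
A diminished fifth up from G#5 is D6.

D 6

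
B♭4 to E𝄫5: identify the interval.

B to E spans four letter names (B-C-D-E), so the interval is some kind of fourth.
A perfect fourth would be 5 semitones; Bb4 to Ebb5 is 4, one semitone narrower, so the interval is diminished.

diminished fourth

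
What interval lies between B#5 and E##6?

B to E spans four letter names (B-C-D-E), so the interval is some kind of fourth.
The perfect fourth is 5 semitones; here we have 6, one semitone wider: augmented.

A4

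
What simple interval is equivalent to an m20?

m6

Each octave removed subtracts seven from the number: 20 − 14 = 6.
That makes a minor twentieth a compound minor sixth — 2 octaves plus a minor sixth.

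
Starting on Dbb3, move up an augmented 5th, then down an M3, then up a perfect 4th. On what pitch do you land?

An augmented fifth up from Dbb3 is Ab3.
A major third down from Ab3 is Fb3.
A perfect fourth up from Fb3 is Bbb3.

Bbb3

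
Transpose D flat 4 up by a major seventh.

Counting seven letter names up from D lands on C.
Moving 11 semitones up from Db4 (the size of a major seventh) reaches C5.

C 5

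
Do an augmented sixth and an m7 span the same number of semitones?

Yes

An augmented sixth spans 10 semitones, and a minor seventh also spans 10 semitones — they're enharmonic.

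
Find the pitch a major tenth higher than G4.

Counting three letter names plus an octave up from G lands on B.
A major tenth spans 16 semitones, so from G4 the target pitch is B5.

B5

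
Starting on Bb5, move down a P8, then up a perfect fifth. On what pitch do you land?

F5

Down a perfect octave from Bb5: Bb4 (12 semitones down).
A perfect fifth up from Bb4 is F5.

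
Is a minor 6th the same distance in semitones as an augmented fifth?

A minor sixth spans 8 semitones, and an augmented fifth also spans 8 semitones — they're enharmonic.

Yes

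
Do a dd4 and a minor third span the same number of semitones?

Yes

A doubly diminished fourth = 3 semitones = a minor third; enharmonically equal.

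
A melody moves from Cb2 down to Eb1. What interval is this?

m6

Descending from Cb2 to Eb1 is the same interval as ascending Eb1 to Cb2.
E to C spans six letter names (E-F-G-A-B-C), so the interval is some kind of sixth.
Eb1 to Cb2 is 8 semitones, a half step short of the major sixth (9), so this is minor.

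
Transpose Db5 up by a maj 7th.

C6

The seventh takes the letter from D up to C.
Moving 11 semitones up from Db5 (the size of a major seventh) reaches C6.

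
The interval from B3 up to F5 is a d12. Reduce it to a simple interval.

diminished 5th

Subtracting seven from the interval number removes an octave: 12 − 7 = 5.
That makes a diminished twelfth a compound diminished fifth — an octave plus a diminished fifth.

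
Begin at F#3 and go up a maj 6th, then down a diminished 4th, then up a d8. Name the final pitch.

A#4

Up a major sixth from F#3: D#4 (9 semitones up).
D#4 down a diminished fourth → A##3 (4 semitones).
Up a diminished octave from A##3: A#4 (11 semitones up).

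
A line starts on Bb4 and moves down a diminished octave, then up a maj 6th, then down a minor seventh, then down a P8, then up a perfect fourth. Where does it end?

D#3

Bb4 down a diminished octave → B3 (11 semitones).
A major sixth up from B3 is G#4.
Down a minor seventh from G#4: A#3 (10 semitones down).
A perfect octave down from A#3 is A#2.
A perfect fourth up from A#2 is D#3.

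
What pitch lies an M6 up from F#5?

D#6

Six letter names up from F: D.
Moving 9 semitones up from F#5 (the size of a major sixth) reaches D#6.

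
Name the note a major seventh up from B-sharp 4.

Seven letter names up from B: A.
Moving 11 semitones up from B#4 (the size of a major seventh) reaches A##5.

A-double-sharp 5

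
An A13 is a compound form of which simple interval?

augmented 6th

Take out an octave (7 from the number): 13 − 7 = 6.
Quality carries through unchanged, so the simple form is an augmented sixth.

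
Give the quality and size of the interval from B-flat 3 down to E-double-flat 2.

Descending from Bb3 to Ebb2 is the same interval as ascending Ebb2 to Bb3.
E to B spans five letter names (E-F-G-A-B), plus an octave, so the interval is some kind of twelfth.
A perfect twelfth would be 19 semitones; Ebb2 to Bb3 is 20, one semitone wider, so the interval is augmented.
(Equivalently, a compound augmented fifth: an augmented fifth plus an octave.)

augmented twelfth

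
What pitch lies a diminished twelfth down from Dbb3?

Gb1

Five letters down from D (plus an octave) reaches G.
A diminished twelfth is 18 semitones; 18 semitones down from Dbb3 gives Gb1.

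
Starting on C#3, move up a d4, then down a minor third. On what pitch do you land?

D3

A diminished fourth up from C#3 is F3.
F3 down a minor third → D3 (3 semitones).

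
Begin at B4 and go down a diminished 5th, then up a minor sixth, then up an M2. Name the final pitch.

D#5

Down a diminished fifth from B4: E#4 (6 semitones down).
Up a minor sixth from E#4: C#5 (8 semitones up).
C#5 up a major second → D#5 (2 semitones).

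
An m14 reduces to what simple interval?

m7

Take out an octave (7 from the number): 14 − 7 = 7.
So a minor fourteenth is an octave plus a minor seventh. The quality is unchanged.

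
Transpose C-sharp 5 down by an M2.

B 4

The second takes the letter from C down to B.
A major second is 2 semitones; 2 semitones down from C#5 gives B4.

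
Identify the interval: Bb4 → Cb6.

minor ninth

B to C spans two letter names (B-C), plus an octave: a ninth.
A major ninth would be 14 semitones, but Bb4 to Cb6 is 13 — one semitone narrower, making it a minor ninth.
(Equivalently, a compound minor second: a minor second plus an octave.)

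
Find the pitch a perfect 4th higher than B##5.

The fourth takes the letter from B up to E.
Moving 5 semitones up from B##5 (the size of a perfect fourth) reaches E##6.

E##6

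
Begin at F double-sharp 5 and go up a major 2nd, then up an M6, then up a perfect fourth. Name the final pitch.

A major second up from F##5 is G##5.
G##5 up a major sixth → E##6 (9 semitones).
A perfect fourth up from E##6 is A##6.

A double-sharp 6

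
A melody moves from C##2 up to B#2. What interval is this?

minor 7th

C to B spans seven letter names (C-D-E-F-G-A-B): a seventh.
A major seventh would be 11 semitones, but C##2 to B#2 is 10 — one semitone narrower, making it a minor seventh.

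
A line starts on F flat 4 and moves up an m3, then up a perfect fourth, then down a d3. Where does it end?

B flat 4

Fb4 up a minor third → Abb4 (3 semitones).
A perfect fourth up from Abb4 is Dbb5.
Dbb5 down a diminished third → Bb4 (2 semitones).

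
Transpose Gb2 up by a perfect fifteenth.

For a fifteenth the letter name doesn't change: still G, two octaves up.
A perfect fifteenth spans 24 semitones, so from Gb2 the target pitch is Gb4.

Gb4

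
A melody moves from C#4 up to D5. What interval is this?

minor 9th

C to D spans two letter names (C-D), plus an octave: a ninth.
C#4 to D5 is 13 semitones, a half step short of the major ninth (14), so this is minor.
(Equivalently, a compound minor second: a minor second plus an octave.)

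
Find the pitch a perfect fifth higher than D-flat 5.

A-flat 5

Counting five letter names up from D lands on A.
A perfect fifth spans 7 semitones, so from Db5 the target pitch is Ab5.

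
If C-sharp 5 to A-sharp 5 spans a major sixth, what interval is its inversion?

minor 3rd

Interval numbers invert to sum to nine: 6 + 3 = 9, so a sixth inverts to a third.
And major becomes minor under inversion, so we get a minor third.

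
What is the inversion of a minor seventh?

Interval numbers invert to sum to nine: 7 + 2 = 9, so a seventh inverts to a second.
The quality also flips — minor becomes major — giving a major second.

major second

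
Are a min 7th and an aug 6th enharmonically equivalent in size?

Both span 10 semitones: a minor seventh and an augmented sixth are the same chromatic distance.

Yes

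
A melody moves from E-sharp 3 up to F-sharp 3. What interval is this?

minor second

E to F spans two letter names (E-F), so the interval is some kind of second.
At 1 semitone, E#3→F#3 falls one short of a major second: minor.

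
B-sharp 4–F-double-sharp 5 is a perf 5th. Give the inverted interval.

The rule of nine gives the new number: 9 − 5 = 4, so a fifth becomes a fourth.
Quality inverts too: perfect stays perfect. That makes the inversion a perfect fourth.

P4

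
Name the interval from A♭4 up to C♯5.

A to C spans three letter names (A-B-C) — that makes it a third of some quality.
The major third is 4 semitones; here we have 5, one semitone wider: augmented.

augmented third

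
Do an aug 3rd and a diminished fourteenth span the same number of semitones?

No

5 semitones (augmented third) vs 21 semitones (diminished fourteenth): not equal.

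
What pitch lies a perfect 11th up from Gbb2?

Counting four letter names plus an octave up from G lands on C.
Moving 17 semitones up from Gbb2 (the size of a perfect eleventh) reaches Cbb4.

Cbb4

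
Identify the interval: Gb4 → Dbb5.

diminished fifth

G to D spans five letter names (G-A-B-C-D), so the interval is some kind of fifth.
A perfect fifth would be 7 semitones; Gb4 to Dbb5 is 6, one semitone narrower, so the interval is diminished.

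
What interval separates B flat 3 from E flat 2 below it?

P12

Descending from Bb3 to Eb2 is the same interval as ascending Eb2 to Bb3.
E to B spans five letter names (E-F-G-A-B), plus an octave, so the interval is some kind of twelfth.
Counting semitones, Eb2→Bb3 is 19, which is the perfect twelfth.
(Equivalently, a compound perfect fifth: a perfect fifth plus an octave.)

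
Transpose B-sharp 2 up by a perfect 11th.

Counting four letter names plus an octave up from B lands on E.
A perfect eleventh is 17 semitones; 17 semitones up from B#2 gives E#4.

E-sharp 4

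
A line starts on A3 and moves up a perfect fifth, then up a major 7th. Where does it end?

D#5

A3 up a perfect fifth → E4 (7 semitones).
Up a major seventh from E4: D#5 (11 semitones up).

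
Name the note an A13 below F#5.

Six letters down from F (plus an octave) reaches A.
An augmented thirteenth spans 22 semitones, so from F#5 the target pitch is Ab3.

Ab3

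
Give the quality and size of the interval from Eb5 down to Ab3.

Descending from Eb5 to Ab3 is the same interval as ascending Ab3 to Eb5.
A to E spans five letter names (A-B-C-D-E), plus an octave: a twelfth.
Ab3 to Eb5 is 19 semitones, matching the perfect twelfth exactly, so the quality is perfect.
(Equivalently, a compound perfect fifth: a perfect fifth plus an octave.)

perfect twelfth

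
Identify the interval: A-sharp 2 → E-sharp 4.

perfect twelfth

A to E spans five letter names (A-B-C-D-E), plus an octave — that makes it a twelfth of some quality.
Counting semitones, A#2→E#4 is 19, which is the perfect twelfth.
(Equivalently, a compound perfect fifth: a perfect fifth plus an octave.)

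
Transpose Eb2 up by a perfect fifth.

Five letter names up from E: B.
A perfect fifth is 7 semitones; 7 semitones up from Eb2 gives Bb2.

Bb2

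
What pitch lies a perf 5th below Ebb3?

The fifth takes the letter from E down to A.
A perfect fifth spans 7 semitones, so from Ebb3 the target pitch is Abb2.

Abb2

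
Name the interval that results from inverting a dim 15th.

augmented unison

First reduce the compound diminished fifteenth to its simple form, a diminished octave.
Interval numbers invert to sum to nine: 8 + 1 = 9, so an octave inverts to a unison.
And diminished becomes augmented under inversion, so we get an augmented unison.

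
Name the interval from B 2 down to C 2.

Descending from B2 to C2 is the same interval as ascending C2 to B2.
C to B spans seven letter names (C-D-E-F-G-A-B), so the interval is some kind of seventh.
Counting semitones, C2→B2 is 11, which is the major seventh.

major seventh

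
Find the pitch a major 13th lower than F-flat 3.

Six letters down from F (plus an octave) reaches A.
A major thirteenth is 21 semitones; 21 semitones down from Fb3 gives Abb1.

A-double-flat 1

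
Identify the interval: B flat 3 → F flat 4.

diminished fifth

B to F spans five letter names (B-C-D-E-F), so the interval is some kind of fifth.
Bb3 to Fb4 spans 6 semitones — one semitone narrower than the perfect fifth (7) — giving a diminished fifth.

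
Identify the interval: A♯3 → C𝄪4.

major 3rd

A to C spans three letter names (A-B-C), so the interval is some kind of third.
A#3 to C##4 is 4 semitones, matching the major third exactly, so the quality is major.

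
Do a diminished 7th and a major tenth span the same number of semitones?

A diminished seventh is 9 semitones but a major tenth is 16 semitones — different sizes.

No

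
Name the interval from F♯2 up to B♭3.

diminished eleventh

F to B spans four letter names (F-G-A-B), plus an octave: an eleventh.
The perfect eleventh is 17 semitones; here we have 16, one semitone narrower: diminished.
(Equivalently, a compound diminished fourth: a diminished fourth plus an octave.)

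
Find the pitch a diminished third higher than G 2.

B-double-flat 2

Three letter names up from G: B.
A diminished third spans 2 semitones, so from G2 the target pitch is Bbb2.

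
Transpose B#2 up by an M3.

The third takes the letter from B up to D.
Moving 4 semitones up from B#2 (the size of a major third) reaches D##3.

D##3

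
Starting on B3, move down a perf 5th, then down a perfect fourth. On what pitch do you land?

Down a perfect fifth from B3: E3 (7 semitones down).
A perfect fourth down from E3 is B2.

B2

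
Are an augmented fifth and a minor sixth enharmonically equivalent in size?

An augmented fifth = 8 semitones = a minor sixth; enharmonically equal.

Yes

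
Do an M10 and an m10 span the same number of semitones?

16 semitones (major tenth) vs 15 semitones (minor tenth): not equal.

No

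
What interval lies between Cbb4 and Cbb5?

perfect 8th

C to C is the same letter name, plus an octave, so the interval is some kind of octave.
Counting semitones, Cbb4→Cbb5 is 12, which is the perfect octave.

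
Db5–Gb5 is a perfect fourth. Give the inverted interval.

Inverted interval numbers add to nine, so a fourth pairs with a fifth (4 + 5 = 9).
Quality inverts too: perfect stays perfect. That makes the inversion a perfect fifth.

perfect fifth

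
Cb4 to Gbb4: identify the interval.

d5

C to G spans five letter names (C-D-E-F-G), so the interval is some kind of fifth.
The perfect fifth is 7 semitones; here we have 6, one semitone narrower: diminished.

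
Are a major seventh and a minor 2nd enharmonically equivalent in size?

A major seventh is 11 semitones but a minor second is 1 semitone — different sizes.

No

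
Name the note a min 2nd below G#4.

The second takes the letter from G down to F.
A minor second is 1 semitone; 1 semitone down from G#4 gives F##4.

F##4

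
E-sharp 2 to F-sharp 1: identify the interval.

major seventh

Descending from E#2 to F#1 is the same interval as ascending F#1 to E#2.
F to E spans seven letter names (F-G-A-B-C-D-E), so the interval is some kind of seventh.
The major seventh spans 11 semitones, and F#1 to E#2 is exactly 11 semitones — so this is a major seventh.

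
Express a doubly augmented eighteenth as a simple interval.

Each octave removed subtracts seven from the number: 18 − 14 = 4.
So a doubly augmented eighteenth is 2 octaves plus a doubly augmented fourth. The quality is unchanged.

AA4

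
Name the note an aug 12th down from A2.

Counting five letter names plus an octave down from A lands on D.
An augmented twelfth spans 20 semitones, so from A2 the target pitch is Db1.

Db1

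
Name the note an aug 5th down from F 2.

Counting five letter names down from F lands on B.
An augmented fifth spans 8 semitones, so from F2 the target pitch is Bbb1.

B double-flat 1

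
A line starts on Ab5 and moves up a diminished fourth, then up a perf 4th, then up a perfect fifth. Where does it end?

Dbb7

A diminished fourth up from Ab5 is Dbb6.
Dbb6 up a perfect fourth → Gbb6 (5 semitones).
Gbb6 up a perfect fifth → Dbb7 (7 semitones).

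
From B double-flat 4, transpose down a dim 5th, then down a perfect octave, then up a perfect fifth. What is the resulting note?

B flat 3

Down a diminished fifth from Bbb4: Eb4 (6 semitones down).
A perfect octave down from Eb4 is Eb3.
A perfect fifth up from Eb3 is Bb3.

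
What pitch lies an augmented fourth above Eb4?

Counting four letter names up from E lands on A.
An augmented fourth is 6 semitones; 6 semitones up from Eb4 gives A4.

A4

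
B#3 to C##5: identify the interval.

major ninth

B to C spans two letter names (B-C), plus an octave, so the interval is some kind of ninth.
Counting semitones, B#3→C##5 is 14, which is the major ninth.
(Equivalently, a compound major second: a major second plus an octave.)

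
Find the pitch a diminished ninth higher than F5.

Gbb6

The ninth's letter: F up two letter names plus an octave → G.
A diminished ninth is 12 semitones; 12 semitones up from F5 gives Gbb6.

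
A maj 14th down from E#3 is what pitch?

F#1

The fourteenth's letter: E down seven letter names plus an octave → F.
A major fourteenth is 23 semitones; 23 semitones down from E#3 gives F#1.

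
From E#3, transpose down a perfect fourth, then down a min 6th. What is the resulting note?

E#3 down a perfect fourth → B#2 (5 semitones).
B#2 down a minor sixth → D##2 (8 semitones).

D##2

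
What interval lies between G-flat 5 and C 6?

G to C spans four letter names (G-A-B-C), so the interval is some kind of fourth.
A perfect fourth would be 5 semitones; Gb5 to C6 is 6, one semitone wider, so the interval is augmented.

augmented 4th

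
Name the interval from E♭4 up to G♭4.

minor third

E to G spans three letter names (E-F-G), so the interval is some kind of third.
A major third would be 4 semitones, but Eb4 to Gb4 is 3 — one semitone narrower, making it a minor third.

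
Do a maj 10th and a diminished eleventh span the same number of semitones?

Both span 16 semitones: a major tenth and a diminished eleventh are the same chromatic distance.

Yes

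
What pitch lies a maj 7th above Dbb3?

Seven letter names up from D: C.
A major seventh spans 11 semitones, so from Dbb3 the target pitch is Cb4.

Cb4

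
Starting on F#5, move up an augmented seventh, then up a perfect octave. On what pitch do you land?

An augmented seventh up from F#5 is E##6.
Up a perfect octave from E##6: E##7 (12 semitones up).

E##7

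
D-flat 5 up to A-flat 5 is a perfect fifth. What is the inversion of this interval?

perfect 4th

Inverted interval numbers add to nine, so a fifth pairs with a fourth (5 + 4 = 9).
And perfect stays perfect under inversion, so we get a perfect fourth.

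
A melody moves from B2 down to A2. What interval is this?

major second

Descending from B2 to A2 is the same interval as ascending A2 to B2.
A to B spans two letter names (A-B): a second.
Counting semitones, A2→B2 is 2, which is the major second.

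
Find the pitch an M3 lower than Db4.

Three letter names down from D: B.
Moving 4 semitones down from Db4 (the size of a major third) reaches Bbb3.

Bbb3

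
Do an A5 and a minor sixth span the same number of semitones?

Yes

Both span 8 semitones: an augmented fifth and a minor sixth are the same chromatic distance.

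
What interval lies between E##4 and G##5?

m10

E to G spans three letter names (E-F-G), plus an octave, so the interval is some kind of tenth.
At 15 semitones, E##4→G##5 falls one short of a major tenth: minor.
(Equivalently, a compound minor third: a minor third plus an octave.)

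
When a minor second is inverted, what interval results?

major 7th

Interval numbers invert to sum to nine: 2 + 7 = 9, so a second inverts to a seventh.
And minor becomes major under inversion, so we get a major seventh.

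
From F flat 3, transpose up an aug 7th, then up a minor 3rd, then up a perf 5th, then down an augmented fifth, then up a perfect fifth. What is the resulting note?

Up an augmented seventh from Fb3: E4 (12 semitones up).
A minor third up from E4 is G4.
G4 up a perfect fifth → D5 (7 semitones).
An augmented fifth down from D5 is Gb4.
A perfect fifth up from Gb4 is Db5.

D flat 5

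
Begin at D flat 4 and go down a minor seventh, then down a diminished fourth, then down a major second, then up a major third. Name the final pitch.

C sharp 3

Db4 down a minor seventh → Eb3 (10 semitones).
A diminished fourth down from Eb3 is B2.
A major second down from B2 is A2.
A2 up a major third → C#3 (4 semitones).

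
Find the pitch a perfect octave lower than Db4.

For an octave the letter name doesn't change: still D, an octave down.
A perfect octave spans 12 semitones, so from Db4 the target pitch is Db3.

Db3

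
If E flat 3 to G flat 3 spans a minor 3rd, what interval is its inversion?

Interval numbers invert to sum to nine: 3 + 6 = 9, so a third inverts to a sixth.
The quality also flips — minor becomes major — giving a major sixth.

major sixth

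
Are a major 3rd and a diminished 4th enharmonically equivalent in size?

Yes

Both span 4 semitones: a major third and a diminished fourth are the same chromatic distance.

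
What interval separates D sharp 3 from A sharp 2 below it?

Descending from D#3 to A#2 is the same interval as ascending A#2 to D#3.
A to D spans four letter names (A-B-C-D) — that makes it a fourth of some quality.
Counting semitones, A#2→D#3 is 5, which is the perfect fourth.

perfect fourth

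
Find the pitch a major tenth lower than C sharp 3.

Counting three letter names plus an octave down from C lands on A.
A major tenth spans 16 semitones, so from C#3 the target pitch is A1.

A 1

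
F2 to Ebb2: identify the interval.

augmented second

Descending from F2 to Ebb2 is the same interval as ascending Ebb2 to F2.
E to F spans two letter names (E-F) — that makes it a second of some quality.
Ebb2 to F2 spans 3 semitones — one semitone wider than the major second (2) — giving an augmented second.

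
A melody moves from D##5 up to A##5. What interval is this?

perfect 5th

D to A spans five letter names (D-E-F-G-A): a fifth.
D##5 to A##5 is 7 semitones, matching the perfect fifth exactly, so the quality is perfect.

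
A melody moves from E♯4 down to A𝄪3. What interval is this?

Descending from E#4 to A##3 is the same interval as ascending A##3 to E#4.
A to E spans five letter names (A-B-C-D-E): a fifth.
A##3 to E#4 spans 6 semitones — one semitone narrower than the perfect fifth (7) — giving a diminished fifth.

diminished fifth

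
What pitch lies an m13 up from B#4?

Six letters up from B (plus an octave) reaches G.
A minor thirteenth spans 20 semitones, so from B#4 the target pitch is G#6.

G#6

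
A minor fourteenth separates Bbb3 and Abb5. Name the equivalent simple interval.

Take out an octave (7 from the number): 14 − 7 = 7.
So a minor fourteenth is an octave plus a minor seventh. The quality is unchanged.

minor seventh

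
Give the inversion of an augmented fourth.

diminished fifth

Inverted interval numbers add to nine, so a fourth pairs with a fifth (4 + 5 = 9).
And augmented becomes diminished under inversion, so we get a diminished fifth.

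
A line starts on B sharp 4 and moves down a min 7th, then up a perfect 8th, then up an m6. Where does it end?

A sharp 5

B#4 down a minor seventh → C##4 (10 semitones).
A perfect octave up from C##4 is C##5.
Up a minor sixth from C##5: A#5 (8 semitones up).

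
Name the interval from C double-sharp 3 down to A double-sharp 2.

Descending from C##3 to A##2 is the same interval as ascending A##2 to C##3.
A to C spans three letter names (A-B-C), so the interval is some kind of third.
At 3 semitones, A##2→C##3 falls one short of a major third: minor.

m3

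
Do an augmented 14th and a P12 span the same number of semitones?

An augmented fourteenth is 24 semitones but a perfect twelfth is 19 semitones — different sizes.

No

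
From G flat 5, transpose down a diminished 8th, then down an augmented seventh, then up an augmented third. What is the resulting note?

C 4

Down a diminished octave from Gb5: G4 (11 semitones down).
Down an augmented seventh from G4: Abb3 (12 semitones down).
Up an augmented third from Abb3: C4 (5 semitones up).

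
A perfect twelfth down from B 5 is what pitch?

E 4

The twelfth's letter: B down five letter names plus an octave → E.
Moving 19 semitones down from B5 (the size of a perfect twelfth) reaches E4.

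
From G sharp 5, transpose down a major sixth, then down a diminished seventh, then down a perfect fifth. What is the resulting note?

F double-sharp 3

Down a major sixth from G#5: B4 (9 semitones down).
B4 down a diminished seventh → C##4 (9 semitones).
A perfect fifth down from C##4 is F##3.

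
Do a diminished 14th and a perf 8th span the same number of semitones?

No

A diminished fourteenth spans 21 semitones; a perfect octave spans 12 semitones. They differ by 9.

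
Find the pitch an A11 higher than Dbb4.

Gb5

Counting four letter names plus an octave up from D lands on G.
An augmented eleventh is 18 semitones; 18 semitones up from Dbb4 gives Gb5.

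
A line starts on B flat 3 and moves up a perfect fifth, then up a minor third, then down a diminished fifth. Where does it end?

D 4

Bb3 up a perfect fifth → F4 (7 semitones).
A minor third up from F4 is Ab4.
Ab4 down a diminished fifth → D4 (6 semitones).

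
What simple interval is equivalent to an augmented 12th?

augmented fifth

Take out an octave (7 from the number): 12 − 7 = 5.
So an augmented twelfth is an octave plus an augmented fifth. The quality is unchanged.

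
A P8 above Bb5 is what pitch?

Bb6

An octave keeps the letter name B, an octave up from B.
A perfect octave is 12 semitones; 12 semitones up from Bb5 gives Bb6.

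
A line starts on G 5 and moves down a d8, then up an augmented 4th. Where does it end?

Down a diminished octave from G5: G#4 (11 semitones down).
Up an augmented fourth from G#4: C##5 (6 semitones up).

C double-sharp 5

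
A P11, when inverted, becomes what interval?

First reduce the compound perfect eleventh to its simple form, a perfect fourth.
The rule of nine gives the new number: 9 − 4 = 5, so a fourth becomes a fifth.
Quality inverts too: perfect stays perfect. That makes the inversion a perfect fifth.

P5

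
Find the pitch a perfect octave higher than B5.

For an octave the letter name doesn't change: still B, an octave up.
A perfect octave is 12 semitones; 12 semitones up from B5 gives B6.

B6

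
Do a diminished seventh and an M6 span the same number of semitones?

A diminished seventh spans 9 semitones, and a major sixth also spans 9 semitones — they're enharmonic.

Yes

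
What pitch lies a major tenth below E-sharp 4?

C-sharp 3

Three letters down from E (plus an octave) reaches C.
A major tenth spans 16 semitones, so from E#4 the target pitch is C#3.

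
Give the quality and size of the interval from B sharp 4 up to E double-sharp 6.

B to E spans four letter names (B-C-D-E), plus an octave: an eleventh.
B#4 to E##6 spans 18 semitones — one semitone wider than the perfect eleventh (17) — giving an augmented eleventh.
(Equivalently, a compound augmented fourth: an augmented fourth plus an octave.)

augmented eleventh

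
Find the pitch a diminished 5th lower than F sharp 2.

Counting five letter names down from F lands on B.
A diminished fifth spans 6 semitones, so from F#2 the target pitch is B#1.

B sharp 1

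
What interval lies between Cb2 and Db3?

M9

C to D spans two letter names (C-D), plus an octave, so the interval is some kind of ninth.
Counting semitones, Cb2→Db3 is 14, which is the major ninth.
(Equivalently, a compound major second: a major second plus an octave.)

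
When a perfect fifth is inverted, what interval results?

perfect 4th

Interval numbers invert to sum to nine: 5 + 4 = 9, so a fifth inverts to a fourth.
The quality also flips — perfect stays perfect — giving a perfect fourth.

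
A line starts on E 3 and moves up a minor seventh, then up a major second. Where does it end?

E 4

E3 up a minor seventh → D4 (10 semitones).
Up a major second from D4: E4 (2 semitones up).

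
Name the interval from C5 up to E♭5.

minor third

C to E spans three letter names (C-D-E), so the interval is some kind of third.
At 3 semitones, C5→Eb5 falls one short of a major third: minor.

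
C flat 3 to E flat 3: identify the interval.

major 3rd

C to E spans three letter names (C-D-E) — that makes it a third of some quality.
The major third spans 4 semitones, and Cb3 to Eb3 is exactly 4 semitones — so this is a major third.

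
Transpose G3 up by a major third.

B3

Three letter names up from G: B.
Moving 4 semitones up from G3 (the size of a major third) reaches B3.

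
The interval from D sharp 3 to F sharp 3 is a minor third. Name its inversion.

M6

Interval numbers invert to sum to nine: 3 + 6 = 9, so a third inverts to a sixth.
The quality also flips — minor becomes major — giving a major sixth.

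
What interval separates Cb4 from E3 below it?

d6

Descending from Cb4 to E3 is the same interval as ascending E3 to Cb4.
E to C spans six letter names (E-F-G-A-B-C), so the interval is some kind of sixth.
E3 to Cb4 spans 7 semitones — two semitones narrower than the major sixth (9) — giving a diminished sixth.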